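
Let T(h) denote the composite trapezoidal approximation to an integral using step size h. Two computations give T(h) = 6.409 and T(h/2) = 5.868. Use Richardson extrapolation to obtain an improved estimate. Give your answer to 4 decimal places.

5.6877

R = (4·T(h/2) − T(h)) / 3 = (4·5.868 − 6.409)/3 = (17.063)/3 = 5.6877.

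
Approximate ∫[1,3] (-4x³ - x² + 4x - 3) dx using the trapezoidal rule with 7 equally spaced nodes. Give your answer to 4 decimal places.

h = (3 − 1)/6 = 0.333333.
Nodes x₀,…,x₆ = 1, 1.333333, 1.666667, 2, 2.333333, 2.666667, 3.
f(x) = -4x³ - x² + 4x - 3: f₀=-4, f₁=-8.925926, f₂=-17.629630, f₃=-31, f₄=-49.925926, f₅=-75.296296, f₆=-108.
(h/2)·[f₀ + 2f₁ + 2f₂ + 2f₃ + 2f₄ + 2f₅ + f₆] = 0.166667·(-477.555556) = -79.5926.

-79.5926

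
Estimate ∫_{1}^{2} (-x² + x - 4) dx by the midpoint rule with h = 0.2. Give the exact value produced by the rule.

-4.83

h = (2 − 1)/5 = 0.2.
Midpoints m₁,…,m₅ = 1.1, 1.3, 1.5, 1.7, 1.9.
f(m₁)=-4.11, f(m₂)=-4.39, f(m₃)=-4.75, f(m₄)=-5.19, f(m₅)=-5.71.
h·[f(m₁) + f(m₂) + f(m₃) + f(m₄) + f(m₅)] = 0.2·(-24.15) = -4.83.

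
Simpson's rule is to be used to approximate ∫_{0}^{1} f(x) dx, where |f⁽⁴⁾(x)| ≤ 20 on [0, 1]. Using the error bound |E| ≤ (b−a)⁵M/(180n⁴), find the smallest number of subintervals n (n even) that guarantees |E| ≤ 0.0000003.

Need 20/(180n⁴) ≤ 0.0000003.
n⁴ ≥ 20/(180·0.0000003) = 370370 ⇒ n ≥ 24.6694, so the smallest even n is 26. (n must be even for Simpson's rule.)

26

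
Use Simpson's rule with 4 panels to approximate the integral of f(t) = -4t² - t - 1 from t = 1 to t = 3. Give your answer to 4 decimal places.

-40.6667

h = (3 − 1)/4 = 0.5.
Nodes t₀,…,t₄ = 1, 1.5, 2, 2.5, 3.
f(t) = -4t² - t - 1: f₀=-6, f₁=-11.5, f₂=-19, f₃=-28.5, f₄=-40.
(h/3)·[f₀ + 4f₁ + 2f₂ + 4f₃ + f₄] = 0.166667·(-244) = -40.6667.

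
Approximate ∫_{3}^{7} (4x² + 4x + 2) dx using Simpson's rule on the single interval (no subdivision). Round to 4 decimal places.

509.3333

S = (b−a)/6 · [f(3) + 4f(5) + f(7)] = 0.666667·[50 + 4·122 + 226] = 509.3333.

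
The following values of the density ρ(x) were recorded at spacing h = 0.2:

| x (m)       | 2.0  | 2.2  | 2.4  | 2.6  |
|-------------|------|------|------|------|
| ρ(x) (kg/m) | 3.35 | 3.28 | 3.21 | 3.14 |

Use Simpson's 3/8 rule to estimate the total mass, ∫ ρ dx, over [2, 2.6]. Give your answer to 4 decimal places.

h = 0.2, n = 3.
(3h/8)·[y₀ + 3y₁ + 3y₂ + y₃] = 0.075·(25.96) = 1.9470.

1.9470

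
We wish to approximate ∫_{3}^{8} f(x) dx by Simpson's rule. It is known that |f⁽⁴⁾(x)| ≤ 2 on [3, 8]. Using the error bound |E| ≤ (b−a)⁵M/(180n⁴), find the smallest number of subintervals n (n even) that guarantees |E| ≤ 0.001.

14

Need 6250/(180n⁴) ≤ 0.001.
n⁴ ≥ 6250/(180·0.001) = 34722.2 ⇒ n ≥ 13.6506, so the smallest even n is 14. (n must be even for Simpson's rule.)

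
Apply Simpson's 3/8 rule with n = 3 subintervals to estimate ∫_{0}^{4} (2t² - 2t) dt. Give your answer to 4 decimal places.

26.6667

h = (4 − 0)/3 = 1.333333.
Nodes t₀,…,t₃ = 0, 1.333333, 2.666667, 4.
f(t) = 2t² - 2t: f₀=0, f₁=0.888889, f₂=8.888889, f₃=24.
(3h/8)·[f₀ + 3f₁ + 3f₂ + f₃] = 0.5·(53.333333) = 26.6667.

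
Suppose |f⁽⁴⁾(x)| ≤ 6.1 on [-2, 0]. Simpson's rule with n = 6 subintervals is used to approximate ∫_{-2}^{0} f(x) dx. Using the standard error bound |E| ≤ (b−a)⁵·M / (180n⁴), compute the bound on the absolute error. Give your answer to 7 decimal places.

0.0008368

|E| ≤ (2)⁵·6.1 / (180·6⁴) = 195.2/233280 = 0.0008368.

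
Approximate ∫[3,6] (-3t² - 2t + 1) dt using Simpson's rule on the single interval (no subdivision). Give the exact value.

S = (b−a)/6 · [f(3) + 4f(4.5) + f(6)] = 0.5·[(-32) + 4·(-68.75) + (-119)] = -213.

-213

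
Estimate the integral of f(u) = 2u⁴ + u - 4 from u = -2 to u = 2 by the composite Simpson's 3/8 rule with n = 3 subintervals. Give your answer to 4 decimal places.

17.1852

h = (2 − (-2))/3 = 1.333333.
Nodes u₀,…,u₃ = -2, -0.666667, 0.666667, 2.
f(u) = 2u⁴ + u - 4: f₀=26, f₁=-4.271605, f₂=-2.938272, f₃=30.
(3h/8)·[f₀ + 3f₁ + 3f₂ + f₃] = 0.5·(34.370370) = 17.1852.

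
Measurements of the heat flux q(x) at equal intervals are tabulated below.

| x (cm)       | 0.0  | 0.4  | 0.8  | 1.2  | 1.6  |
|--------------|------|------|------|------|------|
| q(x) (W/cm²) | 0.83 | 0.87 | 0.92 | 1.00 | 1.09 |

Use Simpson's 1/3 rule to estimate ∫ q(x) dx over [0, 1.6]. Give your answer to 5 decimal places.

1.49867

h = 0.4, n = 4.
(h/3)·[y₀ + 4y₁ + 2y₂ + 4y₃ + y₄] = 0.133333·(11.24) = 1.49867.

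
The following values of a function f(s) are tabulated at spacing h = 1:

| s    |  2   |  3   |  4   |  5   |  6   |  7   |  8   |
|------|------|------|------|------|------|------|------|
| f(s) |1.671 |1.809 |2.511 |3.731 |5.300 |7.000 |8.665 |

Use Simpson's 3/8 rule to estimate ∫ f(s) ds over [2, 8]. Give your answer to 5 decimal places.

h = 1, n = 6.
(3h/8)·[y₀ + 3y₁ + 3y₂ + 2y₃ + 3y₄ + 3y₅ + y₆] = 0.375·(67.658) = 25.37175.

25.37175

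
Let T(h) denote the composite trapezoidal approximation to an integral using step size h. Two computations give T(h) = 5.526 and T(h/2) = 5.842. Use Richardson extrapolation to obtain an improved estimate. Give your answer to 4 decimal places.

R = (4·T(h/2) − T(h)) / 3 = (4·5.842 − 5.526)/3 = (17.842)/3 = 5.9473.

5.9473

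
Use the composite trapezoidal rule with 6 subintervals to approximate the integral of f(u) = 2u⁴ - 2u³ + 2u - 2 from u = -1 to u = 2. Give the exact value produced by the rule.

3.8125

h = (2 − (-1))/6 = 0.5.
Nodes u₀,…,u₆ = -1, -0.5, 0, 0.5, 1, 1.5, 2.
f(u) = 2u⁴ - 2u³ + 2u - 2: f₀=0, f₁=-2.625, f₂=-2, f₃=-1.125, f₄=0, f₅=4.375, f₆=18.
(h/2)·[f₀ + 2f₁ + 2f₂ + 2f₃ + 2f₄ + 2f₅ + f₆] = 0.25·(15.25) = 3.8125.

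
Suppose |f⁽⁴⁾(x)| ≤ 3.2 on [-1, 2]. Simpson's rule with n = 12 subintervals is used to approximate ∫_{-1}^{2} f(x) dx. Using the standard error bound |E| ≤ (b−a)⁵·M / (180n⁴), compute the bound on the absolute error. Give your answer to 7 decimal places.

|E| ≤ (3)⁵·3.2 / (180·12⁴) = 777.6/3732480 = 0.0002083.

0.0002083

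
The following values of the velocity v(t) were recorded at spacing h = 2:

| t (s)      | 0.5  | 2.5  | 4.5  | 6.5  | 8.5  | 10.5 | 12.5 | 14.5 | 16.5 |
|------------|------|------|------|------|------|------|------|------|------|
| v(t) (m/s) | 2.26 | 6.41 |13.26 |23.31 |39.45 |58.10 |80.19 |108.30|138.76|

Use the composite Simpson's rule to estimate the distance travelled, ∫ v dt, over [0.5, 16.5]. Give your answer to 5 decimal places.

h = 2, n = 8.
(h/3)·[y₀ + 4y₁ + 2y₂ + 4y₃ + 2y₄ + 4y₅ + 2y₆ + 4y₇ + y₈] = 0.666667·(1191.30) = 794.20000.

794.20000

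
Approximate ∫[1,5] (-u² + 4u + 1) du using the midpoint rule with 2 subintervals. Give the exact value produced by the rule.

12

h = (5 − 1)/2 = 2.
Midpoints m₁,…,m₂ = 2, 4.
f(m₁)=5, f(m₂)=1.
h·[f(m₁) + f(m₂)] = 2·(6) = 12.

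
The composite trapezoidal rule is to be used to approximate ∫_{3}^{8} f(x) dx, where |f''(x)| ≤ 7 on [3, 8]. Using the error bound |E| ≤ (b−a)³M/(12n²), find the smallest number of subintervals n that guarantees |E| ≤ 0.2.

Need 875/(12n²) ≤ 0.2.
n² ≥ 875/(12·0.2) = 364.583 ⇒ n ≥ 19.0941, so the smallest n is 20.

20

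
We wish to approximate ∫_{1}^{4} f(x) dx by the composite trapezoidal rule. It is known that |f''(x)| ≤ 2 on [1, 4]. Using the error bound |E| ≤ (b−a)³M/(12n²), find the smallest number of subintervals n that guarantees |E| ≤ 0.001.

68

Need 54/(12n²) ≤ 0.001.
n² ≥ 54/(12·0.001) = 4500 ⇒ n ≥ 67.0820, so the smallest n is 68.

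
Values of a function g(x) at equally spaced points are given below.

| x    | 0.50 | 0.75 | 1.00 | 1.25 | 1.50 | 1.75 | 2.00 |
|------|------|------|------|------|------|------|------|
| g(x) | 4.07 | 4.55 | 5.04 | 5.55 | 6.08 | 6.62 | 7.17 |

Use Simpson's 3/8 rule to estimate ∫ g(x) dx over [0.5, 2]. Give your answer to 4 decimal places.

h = 0.25, n = 6.
(3h/8)·[y₀ + 3y₁ + 3y₂ + 2y₃ + 3y₄ + 3y₅ + y₆] = 0.09375·(89.21) = 8.3634.

8.3634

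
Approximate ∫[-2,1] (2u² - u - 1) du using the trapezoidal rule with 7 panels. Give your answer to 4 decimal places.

h = (1 − (-2))/7 = 0.428571.
Nodes u₀,…,u₇ = -2, -1.571429, -1.142857, -0.714286, -0.285714, 0.142857, 0.571429, 1.
f(u) = 2u² - u - 1: f₀=9, f₁=5.510204, f₂=2.755102, f₃=0.734694, f₄=-0.551020, f₅=-1.102041, f₆=-0.918367, f₇=0.
(h/2)·[f₀ + 2f₁ + 2f₂ + 2f₃ + 2f₄ + 2f₅ + 2f₆ + f₇] = 0.214286·(21.857143) = 4.6837.

4.6837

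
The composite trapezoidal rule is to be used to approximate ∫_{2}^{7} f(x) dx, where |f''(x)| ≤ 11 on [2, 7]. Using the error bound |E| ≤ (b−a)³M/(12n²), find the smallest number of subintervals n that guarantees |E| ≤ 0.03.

62

Need 1375/(12n²) ≤ 0.03.
n² ≥ 1375/(12·0.03) = 3819.44 ⇒ n ≥ 61.8017, so the smallest n is 62.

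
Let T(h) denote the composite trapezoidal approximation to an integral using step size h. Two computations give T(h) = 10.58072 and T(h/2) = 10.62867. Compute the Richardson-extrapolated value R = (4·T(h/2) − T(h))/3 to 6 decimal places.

10.644653

R = (4·T(h/2) − T(h)) / 3 = (4·10.62867 − 10.58072)/3 = (31.93396)/3 = 10.644653.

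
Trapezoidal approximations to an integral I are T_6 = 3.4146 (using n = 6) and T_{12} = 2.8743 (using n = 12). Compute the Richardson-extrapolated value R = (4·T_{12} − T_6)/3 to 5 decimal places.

R = (4·T_{12} − T_6) / 3 = (4·2.8743 − 3.4146)/3 = (8.0826)/3 = 2.69420.

2.69420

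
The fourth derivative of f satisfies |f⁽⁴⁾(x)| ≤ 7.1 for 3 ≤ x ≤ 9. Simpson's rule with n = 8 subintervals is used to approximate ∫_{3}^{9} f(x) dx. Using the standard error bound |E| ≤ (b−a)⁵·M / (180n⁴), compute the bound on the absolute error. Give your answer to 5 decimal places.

|E| ≤ (6)⁵·7.1 / (180·8⁴) = 55209.6/737280 = 0.07488.

0.07488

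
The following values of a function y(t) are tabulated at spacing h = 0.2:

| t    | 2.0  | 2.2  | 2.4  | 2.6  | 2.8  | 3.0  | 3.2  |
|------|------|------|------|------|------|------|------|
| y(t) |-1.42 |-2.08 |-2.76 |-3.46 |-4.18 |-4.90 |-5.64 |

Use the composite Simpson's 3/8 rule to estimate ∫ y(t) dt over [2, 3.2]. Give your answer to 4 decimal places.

h = 0.2, n = 6.
(3h/8)·[y₀ + 3y₁ + 3y₂ + 2y₃ + 3y₄ + 3y₅ + y₆] = 0.075·(-55.74) = -4.1805.

-4.1805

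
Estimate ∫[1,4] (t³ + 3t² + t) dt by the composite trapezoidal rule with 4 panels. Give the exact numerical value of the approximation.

h = (4 − 1)/4 = 0.75.
Nodes t₀,…,t₄ = 1, 1.75, 2.5, 3.25, 4.
f(t) = t³ + 3t² + t: f₀=5, f₁=16.296875, f₂=36.875, f₃=69.265625, f₄=116.
(h/2)·[f₀ + 2f₁ + 2f₂ + 2f₃ + f₄] = 0.375·(365.875) = 137.203125.

137.203125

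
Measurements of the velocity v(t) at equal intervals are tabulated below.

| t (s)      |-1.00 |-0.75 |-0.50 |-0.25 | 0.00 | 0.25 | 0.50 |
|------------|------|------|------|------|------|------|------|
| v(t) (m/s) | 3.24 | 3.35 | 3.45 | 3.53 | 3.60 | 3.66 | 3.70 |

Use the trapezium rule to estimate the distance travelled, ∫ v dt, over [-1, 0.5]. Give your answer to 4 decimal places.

5.2650

h = 0.25, n = 6.
(h/2)·[y₀ + 2y₁ + 2y₂ + 2y₃ + 2y₄ + 2y₅ + y₆] = 0.125·(42.12) = 5.2650.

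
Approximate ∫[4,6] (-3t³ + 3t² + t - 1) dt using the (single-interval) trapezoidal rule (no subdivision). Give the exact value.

T = (b−a)/2 · [f(4) + f(6)] = 1·[(-141) + (-535)] = -676.

-676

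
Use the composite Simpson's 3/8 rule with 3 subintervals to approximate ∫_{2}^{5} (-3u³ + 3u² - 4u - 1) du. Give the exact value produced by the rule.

-384.75

h = (5 − 2)/3 = 1.
Nodes u₀,…,u₃ = 2, 3, 4, 5.
f(u) = -3u³ + 3u² - 4u - 1: f₀=-21, f₁=-67, f₂=-161, f₃=-321.
(3h/8)·[f₀ + 3f₁ + 3f₂ + f₃] = 0.375·(-1026) = -384.75.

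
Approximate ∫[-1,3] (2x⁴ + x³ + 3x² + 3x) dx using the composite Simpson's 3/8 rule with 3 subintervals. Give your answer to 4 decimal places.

165.1852

h = (3 − (-1))/3 = 1.333333.
Nodes x₀,…,x₃ = -1, 0.333333, 1.666667, 3.
f(x) = 2x⁴ + x³ + 3x² + 3x: f₀=1, f₁=1.395062, f₂=33.395062, f₃=225.
(3h/8)·[f₀ + 3f₁ + 3f₂ + f₃] = 0.5·(330.370370) = 165.1852.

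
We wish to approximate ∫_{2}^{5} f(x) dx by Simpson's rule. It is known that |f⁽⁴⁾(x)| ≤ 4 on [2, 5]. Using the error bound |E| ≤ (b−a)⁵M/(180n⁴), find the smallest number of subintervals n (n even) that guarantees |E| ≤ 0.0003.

Need 972/(180n⁴) ≤ 0.0003.
n⁴ ≥ 972/(180·0.0003) = 18000 ⇒ n ≥ 11.5829, so the smallest even n is 12. (n must be even for Simpson's rule.)

12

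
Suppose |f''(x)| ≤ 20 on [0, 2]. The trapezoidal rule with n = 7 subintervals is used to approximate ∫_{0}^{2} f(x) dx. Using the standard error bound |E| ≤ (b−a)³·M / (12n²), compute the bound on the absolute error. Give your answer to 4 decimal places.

0.2721

|E| ≤ (2)³·20 / (12·7²) = 160/588 = 0.2721.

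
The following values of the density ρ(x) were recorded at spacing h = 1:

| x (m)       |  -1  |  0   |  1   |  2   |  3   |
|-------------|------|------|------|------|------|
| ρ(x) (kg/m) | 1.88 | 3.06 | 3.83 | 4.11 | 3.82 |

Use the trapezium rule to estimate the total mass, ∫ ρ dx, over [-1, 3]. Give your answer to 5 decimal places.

13.85000

h = 1, n = 4.
(h/2)·[y₀ + 2y₁ + 2y₂ + 2y₃ + y₄] = 0.5·(27.70) = 13.85000.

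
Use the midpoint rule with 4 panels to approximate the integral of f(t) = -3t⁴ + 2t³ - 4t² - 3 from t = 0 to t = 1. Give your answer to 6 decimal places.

h = (1 − 0)/4 = 0.25.
Midpoints m₁,…,m₄ = 0.125, 0.375, 0.625, 0.875.
f(m₁)=-3.059326171875, f(m₂)=-3.516357421875, f(m₃)=-4.531982421875, f(m₄)=-6.481201171875.
h·[f(m₁) + f(m₂) + f(m₃) + f(m₄)] = 0.25·(-17.5888671875) = -4.397217.

-4.397217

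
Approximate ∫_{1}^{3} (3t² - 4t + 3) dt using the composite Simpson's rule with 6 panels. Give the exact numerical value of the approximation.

h = (3 − 1)/6 = 0.333333.
Nodes t₀,…,t₆ = 1, 1.333333, 1.666667, 2, 2.333333, 2.666667, 3.
f(t) = 3t² - 4t + 3: f₀=2, f₁=3, f₂=4.666667, f₃=7, f₄=10, f₅=13.666667, f₆=18.
(h/3)·[f₀ + 4f₁ + 2f₂ + 4f₃ + 2f₄ + 4f₅ + f₆] = 0.111111·(144) = 16.

16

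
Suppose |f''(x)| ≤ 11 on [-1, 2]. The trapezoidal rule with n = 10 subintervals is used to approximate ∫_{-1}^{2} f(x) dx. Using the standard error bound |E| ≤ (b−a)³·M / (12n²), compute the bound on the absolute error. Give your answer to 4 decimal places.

|E| ≤ (3)³·11 / (12·10²) = 297/1200 = 0.2475.

0.2475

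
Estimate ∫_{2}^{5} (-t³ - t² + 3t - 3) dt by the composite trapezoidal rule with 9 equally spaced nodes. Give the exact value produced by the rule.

-169.55859375

h = (5 − 2)/8 = 0.375.
Nodes t₀,…,t₈ = 2, 2.375, 2.75, 3.125, 3.5, 3.875, 4.25, 4.625, 5.
f(t) = -t³ - t² + 3t - 3: f₀=-9, f₁=-14.912109375, f₂=-23.109375, f₃=-33.908203125, f₄=-47.625, f₅=-64.576171875, f₆=-85.078125, f₇=-109.447265625, f₈=-138.
(h/2)·[f₀ + 2f₁ + 2f₂ + 2f₃ + 2f₄ + 2f₅ + 2f₆ + 2f₇ + f₈] = 0.1875·(-904.3125) = -169.55859375.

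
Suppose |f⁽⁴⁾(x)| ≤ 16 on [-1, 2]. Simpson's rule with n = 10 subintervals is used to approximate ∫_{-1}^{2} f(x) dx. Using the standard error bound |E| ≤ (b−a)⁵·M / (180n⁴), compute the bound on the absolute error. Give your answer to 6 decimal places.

0.002160

|E| ≤ (3)⁵·16 / (180·10⁴) = 3888/1800000 = 0.002160.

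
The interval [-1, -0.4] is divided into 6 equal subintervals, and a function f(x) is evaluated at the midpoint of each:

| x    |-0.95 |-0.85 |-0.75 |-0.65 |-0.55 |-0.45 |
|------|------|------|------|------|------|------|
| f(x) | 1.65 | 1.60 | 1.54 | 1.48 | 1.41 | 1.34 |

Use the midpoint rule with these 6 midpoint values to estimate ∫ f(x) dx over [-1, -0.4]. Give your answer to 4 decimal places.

0.9020

h = 0.1, n = 6.
h·[y(m₁) + y(m₂) + y(m₃) + y(m₄) + y(m₅) + y(m₆)] = 0.1·(9.02) = 0.9020.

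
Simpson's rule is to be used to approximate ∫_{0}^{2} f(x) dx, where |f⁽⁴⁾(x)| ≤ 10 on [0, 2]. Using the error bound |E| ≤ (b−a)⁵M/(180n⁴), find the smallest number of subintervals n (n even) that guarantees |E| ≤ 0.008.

4

Need 320/(180n⁴) ≤ 0.008.
n⁴ ≥ 320/(180·0.008) = 222.222 ⇒ n ≥ 3.8610, so the smallest even n is 4. (n must be even for Simpson's rule.)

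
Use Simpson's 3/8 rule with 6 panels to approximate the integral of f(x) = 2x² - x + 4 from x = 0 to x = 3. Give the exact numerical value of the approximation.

h = (3 − 0)/6 = 0.5.
Nodes x₀,…,x₆ = 0, 0.5, 1, 1.5, 2, 2.5, 3.
f(x) = 2x² - x + 4: f₀=4, f₁=4, f₂=5, f₃=7, f₄=10, f₅=14, f₆=19.
(3h/8)·[f₀ + 3f₁ + 3f₂ + 2f₃ + 3f₄ + 3f₅ + f₆] = 0.1875·(136) = 25.5.

25.5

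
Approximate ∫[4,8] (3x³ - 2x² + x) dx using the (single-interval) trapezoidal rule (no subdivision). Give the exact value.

3160

T = (b−a)/2 · [f(4) + f(8)] = 2·[164 + 1416] = 3160.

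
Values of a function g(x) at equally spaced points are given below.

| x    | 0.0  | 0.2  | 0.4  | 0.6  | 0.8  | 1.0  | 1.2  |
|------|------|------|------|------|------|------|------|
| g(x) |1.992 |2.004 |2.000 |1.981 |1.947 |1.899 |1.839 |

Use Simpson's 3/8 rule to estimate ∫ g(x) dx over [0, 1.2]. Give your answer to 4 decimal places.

h = 0.2, n = 6.
(3h/8)·[y₀ + 3y₁ + 3y₂ + 2y₃ + 3y₄ + 3y₅ + y₆] = 0.075·(31.343) = 2.3507.

2.3507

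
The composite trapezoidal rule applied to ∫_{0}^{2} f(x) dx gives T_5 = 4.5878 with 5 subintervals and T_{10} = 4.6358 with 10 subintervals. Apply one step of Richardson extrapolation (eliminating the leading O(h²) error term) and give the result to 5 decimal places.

R = (4·T_{10} − T_5) / 3 = (4·4.6358 − 4.5878)/3 = (13.9554)/3 = 4.65180.

4.65180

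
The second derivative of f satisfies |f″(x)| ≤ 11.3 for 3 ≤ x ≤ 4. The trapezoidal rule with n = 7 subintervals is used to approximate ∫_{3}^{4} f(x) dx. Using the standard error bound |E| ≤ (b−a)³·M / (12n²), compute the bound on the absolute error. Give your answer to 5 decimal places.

|E| ≤ (1)³·11.3 / (12·7²) = 11.3/588 = 0.01922.

0.01922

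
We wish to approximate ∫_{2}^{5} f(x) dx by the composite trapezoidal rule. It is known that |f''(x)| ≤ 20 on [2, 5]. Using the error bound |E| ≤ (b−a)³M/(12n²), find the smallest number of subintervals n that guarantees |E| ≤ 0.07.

26

Need 540/(12n²) ≤ 0.07.
n² ≥ 540/(12·0.07) = 642.857 ⇒ n ≥ 25.3546, so the smallest n is 26.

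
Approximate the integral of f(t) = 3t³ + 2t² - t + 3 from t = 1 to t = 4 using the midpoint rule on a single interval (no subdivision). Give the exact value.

179.625

M = (b−a)·f(2.5) = 3·(59.875) = 179.625.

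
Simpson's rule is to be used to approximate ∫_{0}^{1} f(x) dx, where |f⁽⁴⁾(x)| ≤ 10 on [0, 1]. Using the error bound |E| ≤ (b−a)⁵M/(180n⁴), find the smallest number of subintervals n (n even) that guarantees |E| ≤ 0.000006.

10

Need 10/(180n⁴) ≤ 0.000006.
n⁴ ≥ 10/(180·0.000006) = 9259.26 ⇒ n ≥ 9.8094, so the smallest even n is 10. (n must be even for Simpson's rule.)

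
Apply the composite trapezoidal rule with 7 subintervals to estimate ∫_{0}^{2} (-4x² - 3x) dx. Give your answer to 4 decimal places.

-16.7755

h = (2 − 0)/7 = 0.285714.
Nodes x₀,…,x₇ = 0, 0.285714, 0.571429, 0.857143, 1.142857, 1.428571, 1.714286, 2.
f(x) = -4x² - 3x: f₀=0, f₁=-1.183673, f₂=-3.020408, f₃=-5.510204, f₄=-8.653061, f₅=-12.448980, f₆=-16.897959, f₇=-22.
(h/2)·[f₀ + 2f₁ + 2f₂ + 2f₃ + 2f₄ + 2f₅ + 2f₆ + f₇] = 0.142857·(-117.428571) = -16.7755.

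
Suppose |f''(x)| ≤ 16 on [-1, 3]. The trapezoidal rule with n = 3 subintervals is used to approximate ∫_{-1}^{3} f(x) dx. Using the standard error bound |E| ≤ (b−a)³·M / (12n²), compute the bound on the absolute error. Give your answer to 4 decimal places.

|E| ≤ (4)³·16 / (12·3²) = 1024/108 = 9.4815.

9.4815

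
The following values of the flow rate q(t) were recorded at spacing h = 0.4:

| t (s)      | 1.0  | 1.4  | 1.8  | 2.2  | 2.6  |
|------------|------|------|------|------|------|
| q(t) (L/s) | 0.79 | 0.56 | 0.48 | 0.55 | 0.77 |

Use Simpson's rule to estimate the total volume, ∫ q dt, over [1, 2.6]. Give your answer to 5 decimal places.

0.92800

h = 0.4, n = 4.
(h/3)·[y₀ + 4y₁ + 2y₂ + 4y₃ + y₄] = 0.133333·(6.96) = 0.92800.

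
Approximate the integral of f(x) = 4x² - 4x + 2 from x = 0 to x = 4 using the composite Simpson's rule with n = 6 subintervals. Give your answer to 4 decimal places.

61.3333

h = (4 − 0)/6 = 0.666667.
Nodes x₀,…,x₆ = 0, 0.666667, 1.333333, 2, 2.666667, 3.333333, 4.
f(x) = 4x² - 4x + 2: f₀=2, f₁=1.111111, f₂=3.777778, f₃=10, f₄=19.777778, f₅=33.111111, f₆=50.
(h/3)·[f₀ + 4f₁ + 2f₂ + 4f₃ + 2f₄ + 4f₅ + f₆] = 0.222222·(276) = 61.3333.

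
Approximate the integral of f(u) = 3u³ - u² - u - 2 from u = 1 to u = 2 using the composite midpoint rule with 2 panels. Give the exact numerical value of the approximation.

5.15625

h = (2 − 1)/2 = 0.5.
Midpoints m₁,…,m₂ = 1.25, 1.75.
f(m₁)=1.046875, f(m₂)=9.265625.
h·[f(m₁) + f(m₂)] = 0.5·(10.3125) = 5.15625.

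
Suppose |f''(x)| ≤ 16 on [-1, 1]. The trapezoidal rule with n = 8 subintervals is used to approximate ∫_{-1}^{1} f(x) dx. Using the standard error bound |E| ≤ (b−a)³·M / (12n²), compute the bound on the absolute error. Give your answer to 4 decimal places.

0.1667

|E| ≤ (2)³·16 / (12·8²) = 128/768 = 0.1667.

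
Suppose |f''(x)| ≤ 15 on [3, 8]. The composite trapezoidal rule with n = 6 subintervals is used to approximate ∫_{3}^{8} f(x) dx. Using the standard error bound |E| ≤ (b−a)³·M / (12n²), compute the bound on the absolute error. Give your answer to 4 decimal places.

4.3403

|E| ≤ (5)³·15 / (12·6²) = 1875/432 = 4.3403.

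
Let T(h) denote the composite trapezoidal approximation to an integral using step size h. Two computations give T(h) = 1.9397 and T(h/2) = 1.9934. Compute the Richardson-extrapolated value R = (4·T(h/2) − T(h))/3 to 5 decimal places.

2.01130

R = (4·T(h/2) − T(h)) / 3 = (4·1.9934 − 1.9397)/3 = (6.0339)/3 = 2.01130.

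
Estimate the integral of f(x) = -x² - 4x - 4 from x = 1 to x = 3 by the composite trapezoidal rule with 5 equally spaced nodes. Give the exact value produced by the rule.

-32.75

h = (3 − 1)/4 = 0.5.
Nodes x₀,…,x₄ = 1, 1.5, 2, 2.5, 3.
f(x) = -x² - 4x - 4: f₀=-9, f₁=-12.25, f₂=-16, f₃=-20.25, f₄=-25.
(h/2)·[f₀ + 2f₁ + 2f₂ + 2f₃ + f₄] = 0.25·(-131) = -32.75.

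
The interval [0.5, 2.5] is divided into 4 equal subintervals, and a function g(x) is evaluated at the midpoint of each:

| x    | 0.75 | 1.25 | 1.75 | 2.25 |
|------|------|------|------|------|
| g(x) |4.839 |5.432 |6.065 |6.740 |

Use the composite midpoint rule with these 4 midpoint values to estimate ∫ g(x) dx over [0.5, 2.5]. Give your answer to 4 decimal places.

11.5380

h = 0.5, n = 4.
h·[y(m₁) + y(m₂) + y(m₃) + y(m₄)] = 0.5·(23.076) = 11.5380.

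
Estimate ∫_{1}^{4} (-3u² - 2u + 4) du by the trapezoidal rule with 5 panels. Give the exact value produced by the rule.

h = (4 − 1)/5 = 0.6.
Nodes u₀,…,u₅ = 1, 1.6, 2.2, 2.8, 3.4, 4.
f(u) = -3u² - 2u + 4: f₀=-1, f₁=-6.88, f₂=-14.92, f₃=-25.12, f₄=-37.48, f₅=-52.
(h/2)·[f₀ + 2f₁ + 2f₂ + 2f₃ + 2f₄ + f₅] = 0.3·(-221.8) = -66.54.

-66.54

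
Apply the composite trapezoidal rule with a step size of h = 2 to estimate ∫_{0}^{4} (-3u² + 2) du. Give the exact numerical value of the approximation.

-64

h = (4 − 0)/2 = 2.
Nodes u₀,…,u₂ = 0, 2, 4.
f(u) = -3u² + 2: f₀=2, f₁=-10, f₂=-46.
(h/2)·[f₀ + 2f₁ + f₂] = 1·(-64) = -64.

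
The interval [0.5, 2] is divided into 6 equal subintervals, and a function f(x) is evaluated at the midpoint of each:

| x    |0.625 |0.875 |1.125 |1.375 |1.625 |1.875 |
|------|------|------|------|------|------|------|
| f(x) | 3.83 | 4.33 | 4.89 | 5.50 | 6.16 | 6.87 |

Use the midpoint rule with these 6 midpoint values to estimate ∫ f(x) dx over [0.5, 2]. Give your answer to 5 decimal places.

7.89500

h = 0.25, n = 6.
h·[y(m₁) + y(m₂) + y(m₃) + y(m₄) + y(m₅) + y(m₆)] = 0.25·(31.58) = 7.89500.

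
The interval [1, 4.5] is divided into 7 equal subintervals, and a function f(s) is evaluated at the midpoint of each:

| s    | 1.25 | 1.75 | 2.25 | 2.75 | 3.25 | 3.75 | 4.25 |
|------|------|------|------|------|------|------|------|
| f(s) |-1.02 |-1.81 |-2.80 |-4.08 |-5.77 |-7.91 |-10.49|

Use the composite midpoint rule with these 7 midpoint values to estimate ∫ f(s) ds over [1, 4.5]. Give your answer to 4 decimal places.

h = 0.5, n = 7.
h·[y(m₁) + y(m₂) + y(m₃) + y(m₄) + y(m₅) + y(m₆) + y(m₇)] = 0.5·(-33.88) = -16.9400.

-16.9400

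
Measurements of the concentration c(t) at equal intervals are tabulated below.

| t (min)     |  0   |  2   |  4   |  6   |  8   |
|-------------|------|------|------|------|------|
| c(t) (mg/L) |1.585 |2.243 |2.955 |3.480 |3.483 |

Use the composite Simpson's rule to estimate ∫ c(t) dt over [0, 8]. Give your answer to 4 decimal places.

h = 2, n = 4.
(h/3)·[y₀ + 4y₁ + 2y₂ + 4y₃ + y₄] = 0.666667·(33.870) = 22.5800.

22.5800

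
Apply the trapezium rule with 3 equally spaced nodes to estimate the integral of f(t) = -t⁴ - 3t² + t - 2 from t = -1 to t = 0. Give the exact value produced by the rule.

h = (0 − (-1))/2 = 0.5.
Nodes t₀,…,t₂ = -1, -0.5, 0.
f(t) = -t⁴ - 3t² + t - 2: f₀=-7, f₁=-3.3125, f₂=-2.
(h/2)·[f₀ + 2f₁ + f₂] = 0.25·(-15.625) = -3.90625.

-3.90625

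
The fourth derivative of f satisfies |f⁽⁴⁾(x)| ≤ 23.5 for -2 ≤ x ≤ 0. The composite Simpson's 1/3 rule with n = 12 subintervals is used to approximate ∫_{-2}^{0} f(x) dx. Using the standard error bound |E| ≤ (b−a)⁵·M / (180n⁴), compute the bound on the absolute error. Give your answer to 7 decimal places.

0.0002015

|E| ≤ (2)⁵·23.5 / (180·12⁴) = 752/3732480 = 0.0002015.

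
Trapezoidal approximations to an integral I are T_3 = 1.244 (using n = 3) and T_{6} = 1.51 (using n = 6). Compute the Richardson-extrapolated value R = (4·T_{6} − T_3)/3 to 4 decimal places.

1.5987

R = (4·T_{6} − T_3) / 3 = (4·1.51 − 1.244)/3 = (4.796)/3 = 1.5987.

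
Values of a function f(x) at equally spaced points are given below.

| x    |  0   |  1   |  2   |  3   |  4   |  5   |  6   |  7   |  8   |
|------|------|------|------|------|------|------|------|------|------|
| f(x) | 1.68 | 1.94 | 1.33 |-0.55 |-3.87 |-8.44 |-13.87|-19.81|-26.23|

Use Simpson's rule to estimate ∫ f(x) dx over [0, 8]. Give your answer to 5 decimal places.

h = 1, n = 8.
(h/3)·[y₀ + 4y₁ + 2y₂ + 4y₃ + 2y₄ + 4y₅ + 2y₆ + 4y₇ + y₈] = 0.333333·(-164.81) = -54.93667.

-54.93667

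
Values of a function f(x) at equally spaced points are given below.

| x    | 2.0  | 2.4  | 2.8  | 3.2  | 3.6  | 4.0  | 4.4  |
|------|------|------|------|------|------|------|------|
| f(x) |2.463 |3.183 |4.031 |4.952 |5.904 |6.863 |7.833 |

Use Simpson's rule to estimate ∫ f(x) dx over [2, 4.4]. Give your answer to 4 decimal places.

h = 0.4, n = 6.
(h/3)·[y₀ + 4y₁ + 2y₂ + 4y₃ + 2y₄ + 4y₅ + y₆] = 0.133333·(90.158) = 12.0211.

12.0211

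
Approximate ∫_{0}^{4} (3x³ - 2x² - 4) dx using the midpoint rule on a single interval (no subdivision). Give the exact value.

48

M = (b−a)·f(2) = 4·(12) = 48.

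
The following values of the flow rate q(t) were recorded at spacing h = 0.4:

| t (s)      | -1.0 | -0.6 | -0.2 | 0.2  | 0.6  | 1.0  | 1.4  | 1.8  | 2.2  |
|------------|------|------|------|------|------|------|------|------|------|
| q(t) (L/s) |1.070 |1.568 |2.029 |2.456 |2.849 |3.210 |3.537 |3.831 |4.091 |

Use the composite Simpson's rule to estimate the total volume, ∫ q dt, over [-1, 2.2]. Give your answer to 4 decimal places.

8.8335

h = 0.4, n = 8.
(h/3)·[y₀ + 4y₁ + 2y₂ + 4y₃ + 2y₄ + 4y₅ + 2y₆ + 4y₇ + y₈] = 0.133333·(66.251) = 8.8335.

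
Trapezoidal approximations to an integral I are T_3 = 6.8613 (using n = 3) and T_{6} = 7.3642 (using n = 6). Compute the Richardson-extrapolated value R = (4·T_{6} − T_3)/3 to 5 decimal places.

7.53183

R = (4·T_{6} − T_3) / 3 = (4·7.3642 − 6.8613)/3 = (22.5955)/3 = 7.53183.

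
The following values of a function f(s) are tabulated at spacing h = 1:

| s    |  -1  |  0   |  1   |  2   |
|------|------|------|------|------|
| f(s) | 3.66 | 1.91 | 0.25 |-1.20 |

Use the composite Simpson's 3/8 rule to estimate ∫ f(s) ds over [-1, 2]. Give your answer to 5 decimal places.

3.35250

h = 1, n = 3.
(3h/8)·[y₀ + 3y₁ + 3y₂ + y₃] = 0.375·(8.94) = 3.35250.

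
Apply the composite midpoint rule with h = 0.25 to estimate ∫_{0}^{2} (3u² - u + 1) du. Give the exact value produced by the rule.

h = (2 − 0)/8 = 0.25.
Midpoints m₁,…,m₈ = 0.125, 0.375, 0.625, 0.875, 1.125, 1.375, 1.625, 1.875.
f(m₁)=0.921875, f(m₂)=1.046875, f(m₃)=1.546875, f(m₄)=2.421875, f(m₅)=3.671875, f(m₆)=5.296875, f(m₇)=7.296875, f(m₈)=9.671875.
h·[f(m₁) + f(m₂) + f(m₃) + f(m₄) + f(m₅) + f(m₆) + f(m₇) + f(m₈)] = 0.25·(31.875) = 7.96875.

7.96875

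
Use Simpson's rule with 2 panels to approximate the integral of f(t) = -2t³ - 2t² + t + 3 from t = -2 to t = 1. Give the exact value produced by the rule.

9

h = (1 − (-2))/2 = 1.5.
Nodes t₀,…,t₂ = -2, -0.5, 1.
f(t) = -2t³ - 2t² + t + 3: f₀=9, f₁=2.25, f₂=0.
(h/3)·[f₀ + 4f₁ + f₂] = 0.5·(18) = 9.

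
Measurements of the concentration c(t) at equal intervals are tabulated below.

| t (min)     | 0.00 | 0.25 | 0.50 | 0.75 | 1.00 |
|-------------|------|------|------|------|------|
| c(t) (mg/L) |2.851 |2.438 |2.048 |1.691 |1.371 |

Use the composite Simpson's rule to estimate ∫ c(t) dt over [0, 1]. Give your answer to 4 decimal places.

h = 0.25, n = 4.
(h/3)·[y₀ + 4y₁ + 2y₂ + 4y₃ + y₄] = 0.083333·(24.834) = 2.0695.

2.0695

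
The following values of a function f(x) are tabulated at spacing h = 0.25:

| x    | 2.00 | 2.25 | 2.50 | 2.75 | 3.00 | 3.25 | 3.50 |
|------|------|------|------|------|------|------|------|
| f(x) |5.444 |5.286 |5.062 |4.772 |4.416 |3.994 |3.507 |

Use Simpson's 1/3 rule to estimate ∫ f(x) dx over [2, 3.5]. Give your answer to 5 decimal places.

h = 0.25, n = 6.
(h/3)·[y₀ + 4y₁ + 2y₂ + 4y₃ + 2y₄ + 4y₅ + y₆] = 0.083333·(84.115) = 7.00958.

7.00958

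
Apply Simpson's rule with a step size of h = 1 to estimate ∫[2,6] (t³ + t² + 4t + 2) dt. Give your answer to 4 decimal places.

461.3333

h = (6 − 2)/4 = 1.
Nodes t₀,…,t₄ = 2, 3, 4, 5, 6.
f(t) = t³ + t² + 4t + 2: f₀=22, f₁=50, f₂=98, f₃=172, f₄=278.
(h/3)·[f₀ + 4f₁ + 2f₂ + 4f₃ + f₄] = 0.333333·(1384) = 461.3333.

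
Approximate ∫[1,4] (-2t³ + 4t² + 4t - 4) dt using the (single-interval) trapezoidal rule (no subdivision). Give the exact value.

T = (b−a)/2 · [f(1) + f(4)] = 1.5·[2 + (-52)] = -75.

-75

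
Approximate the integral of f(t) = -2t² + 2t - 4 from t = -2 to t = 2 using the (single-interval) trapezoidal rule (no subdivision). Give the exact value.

-48

T = (b−a)/2 · [f(-2) + f(2)] = 2·[(-16) + (-8)] = -48.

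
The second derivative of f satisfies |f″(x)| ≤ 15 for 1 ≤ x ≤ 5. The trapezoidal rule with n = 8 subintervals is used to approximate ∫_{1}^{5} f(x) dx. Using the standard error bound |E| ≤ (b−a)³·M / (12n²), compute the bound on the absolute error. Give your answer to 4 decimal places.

|E| ≤ (4)³·15 / (12·8²) = 960/768 = 1.2500.

1.2500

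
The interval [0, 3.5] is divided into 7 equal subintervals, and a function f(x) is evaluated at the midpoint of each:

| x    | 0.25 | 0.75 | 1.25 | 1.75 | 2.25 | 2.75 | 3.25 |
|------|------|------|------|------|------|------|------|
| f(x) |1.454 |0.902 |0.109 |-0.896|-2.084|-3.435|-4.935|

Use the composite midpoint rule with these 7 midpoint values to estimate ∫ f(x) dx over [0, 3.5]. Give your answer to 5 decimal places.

h = 0.5, n = 7.
h·[y(m₁) + y(m₂) + y(m₃) + y(m₄) + y(m₅) + y(m₆) + y(m₇)] = 0.5·(-8.885) = -4.44250.

-4.44250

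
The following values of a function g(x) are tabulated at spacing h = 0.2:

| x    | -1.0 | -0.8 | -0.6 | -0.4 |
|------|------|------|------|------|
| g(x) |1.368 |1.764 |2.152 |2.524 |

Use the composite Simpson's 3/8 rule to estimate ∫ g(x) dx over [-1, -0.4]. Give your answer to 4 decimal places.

h = 0.2, n = 3.
(3h/8)·[y₀ + 3y₁ + 3y₂ + y₃] = 0.075·(15.640) = 1.1730.

1.1730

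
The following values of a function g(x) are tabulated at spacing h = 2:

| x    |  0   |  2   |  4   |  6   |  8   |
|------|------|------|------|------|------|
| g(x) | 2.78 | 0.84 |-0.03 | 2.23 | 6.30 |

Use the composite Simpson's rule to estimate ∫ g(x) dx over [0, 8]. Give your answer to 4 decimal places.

h = 2, n = 4.
(h/3)·[y₀ + 4y₁ + 2y₂ + 4y₃ + y₄] = 0.666667·(21.30) = 14.2000.

14.2000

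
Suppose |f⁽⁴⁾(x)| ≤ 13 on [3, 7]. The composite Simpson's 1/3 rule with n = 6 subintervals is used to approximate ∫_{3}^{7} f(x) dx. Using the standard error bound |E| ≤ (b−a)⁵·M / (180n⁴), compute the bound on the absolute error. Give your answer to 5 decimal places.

|E| ≤ (4)⁵·13 / (180·6⁴) = 13312/233280 = 0.05706.

0.05706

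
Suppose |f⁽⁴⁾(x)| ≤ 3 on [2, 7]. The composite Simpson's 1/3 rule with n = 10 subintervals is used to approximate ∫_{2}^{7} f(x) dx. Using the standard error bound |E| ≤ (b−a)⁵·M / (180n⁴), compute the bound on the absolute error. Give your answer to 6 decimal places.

0.005208

|E| ≤ (5)⁵·3 / (180·10⁴) = 9375/1800000 = 0.005208.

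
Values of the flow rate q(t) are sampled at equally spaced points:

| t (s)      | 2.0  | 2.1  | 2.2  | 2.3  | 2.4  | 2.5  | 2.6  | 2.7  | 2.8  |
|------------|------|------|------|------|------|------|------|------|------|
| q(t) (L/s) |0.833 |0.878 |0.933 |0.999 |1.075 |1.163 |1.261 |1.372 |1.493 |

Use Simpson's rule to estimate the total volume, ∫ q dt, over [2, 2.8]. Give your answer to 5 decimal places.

0.88373

h = 0.1, n = 8.
(h/3)·[y₀ + 4y₁ + 2y₂ + 4y₃ + 2y₄ + 4y₅ + 2y₆ + 4y₇ + y₈] = 0.033333·(26.512) = 0.88373.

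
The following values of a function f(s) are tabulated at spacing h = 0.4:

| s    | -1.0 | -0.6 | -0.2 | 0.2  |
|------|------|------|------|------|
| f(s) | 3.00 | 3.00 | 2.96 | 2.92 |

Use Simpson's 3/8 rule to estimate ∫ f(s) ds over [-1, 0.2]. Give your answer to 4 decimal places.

3.5700

h = 0.4, n = 3.
(3h/8)·[y₀ + 3y₁ + 3y₂ + y₃] = 0.15·(23.80) = 3.5700.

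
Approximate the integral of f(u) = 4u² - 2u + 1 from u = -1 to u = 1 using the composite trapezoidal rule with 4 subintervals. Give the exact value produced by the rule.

5

h = (1 − (-1))/4 = 0.5.
Nodes u₀,…,u₄ = -1, -0.5, 0, 0.5, 1.
f(u) = 4u² - 2u + 1: f₀=7, f₁=3, f₂=1, f₃=1, f₄=3.
(h/2)·[f₀ + 2f₁ + 2f₂ + 2f₃ + f₄] = 0.25·(20) = 5.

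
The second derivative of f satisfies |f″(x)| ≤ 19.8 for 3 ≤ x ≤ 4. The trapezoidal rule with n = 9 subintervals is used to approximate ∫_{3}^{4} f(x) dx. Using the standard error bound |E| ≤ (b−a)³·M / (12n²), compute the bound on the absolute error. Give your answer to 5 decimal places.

|E| ≤ (1)³·19.8 / (12·9²) = 19.8/972 = 0.02037.

0.02037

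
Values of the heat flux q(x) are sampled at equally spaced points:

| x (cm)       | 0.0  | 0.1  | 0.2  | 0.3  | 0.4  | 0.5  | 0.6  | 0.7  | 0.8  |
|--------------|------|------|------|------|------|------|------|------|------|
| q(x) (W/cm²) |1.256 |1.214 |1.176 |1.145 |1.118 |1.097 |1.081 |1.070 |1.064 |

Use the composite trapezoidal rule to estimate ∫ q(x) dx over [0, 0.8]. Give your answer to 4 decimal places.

0.9061

h = 0.1, n = 8.
(h/2)·[y₀ + 2y₁ + 2y₂ + 2y₃ + 2y₄ + 2y₅ + 2y₆ + 2y₇ + y₈] = 0.05·(18.122) = 0.9061.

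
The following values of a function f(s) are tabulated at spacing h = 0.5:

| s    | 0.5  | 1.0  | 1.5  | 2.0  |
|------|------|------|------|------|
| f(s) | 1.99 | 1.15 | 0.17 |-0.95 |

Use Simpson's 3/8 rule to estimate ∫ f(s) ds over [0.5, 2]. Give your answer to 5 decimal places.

0.93750

h = 0.5, n = 3.
(3h/8)·[y₀ + 3y₁ + 3y₂ + y₃] = 0.1875·(5.00) = 0.93750.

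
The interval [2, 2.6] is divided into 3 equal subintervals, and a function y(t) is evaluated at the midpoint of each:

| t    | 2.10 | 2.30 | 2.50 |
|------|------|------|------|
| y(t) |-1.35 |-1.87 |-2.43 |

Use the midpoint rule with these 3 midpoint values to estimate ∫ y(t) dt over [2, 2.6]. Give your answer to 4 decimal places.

-1.1300

h = 0.2, n = 3.
h·[y(m₁) + y(m₂) + y(m₃)] = 0.2·(-5.65) = -1.1300.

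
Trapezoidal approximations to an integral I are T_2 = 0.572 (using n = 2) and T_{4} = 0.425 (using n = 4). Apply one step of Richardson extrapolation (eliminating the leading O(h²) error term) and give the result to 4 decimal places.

0.3760

R = (4·T_{4} − T_2) / 3 = (4·0.425 − 0.572)/3 = (1.128)/3 = 0.3760.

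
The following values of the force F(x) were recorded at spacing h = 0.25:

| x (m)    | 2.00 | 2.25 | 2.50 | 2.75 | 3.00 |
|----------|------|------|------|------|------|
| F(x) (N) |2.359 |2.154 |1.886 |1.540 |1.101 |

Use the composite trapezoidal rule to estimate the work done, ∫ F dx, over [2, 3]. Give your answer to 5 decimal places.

1.82750

h = 0.25, n = 4.
(h/2)·[y₀ + 2y₁ + 2y₂ + 2y₃ + y₄] = 0.125·(14.620) = 1.82750.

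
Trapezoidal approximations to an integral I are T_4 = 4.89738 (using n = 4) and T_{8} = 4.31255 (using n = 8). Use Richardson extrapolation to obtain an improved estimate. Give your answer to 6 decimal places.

4.117607

R = (4·T_{8} − T_4) / 3 = (4·4.31255 − 4.89738)/3 = (12.35282)/3 = 4.117607.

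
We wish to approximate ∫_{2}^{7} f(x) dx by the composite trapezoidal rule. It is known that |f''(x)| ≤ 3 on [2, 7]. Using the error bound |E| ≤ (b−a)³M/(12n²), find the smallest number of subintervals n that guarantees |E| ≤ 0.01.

Need 375/(12n²) ≤ 0.01.
n² ≥ 375/(12·0.01) = 3125 ⇒ n ≥ 55.9017, so the smallest n is 56.

56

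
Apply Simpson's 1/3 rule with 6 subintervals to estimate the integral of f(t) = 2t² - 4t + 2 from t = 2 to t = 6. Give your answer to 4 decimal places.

h = (6 − 2)/6 = 0.666667.
Nodes t₀,…,t₆ = 2, 2.666667, 3.333333, 4, 4.666667, 5.333333, 6.
f(t) = 2t² - 4t + 2: f₀=2, f₁=5.555556, f₂=10.888889, f₃=18, f₄=26.888889, f₅=37.555556, f₆=50.
(h/3)·[f₀ + 4f₁ + 2f₂ + 4f₃ + 2f₄ + 4f₅ + f₆] = 0.222222·(372) = 82.6667.

82.6667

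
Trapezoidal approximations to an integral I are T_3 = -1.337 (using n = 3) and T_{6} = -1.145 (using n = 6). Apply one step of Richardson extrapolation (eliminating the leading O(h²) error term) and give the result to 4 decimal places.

-1.0810

R = (4·T_{6} − T_3) / 3 = (4·(-1.145) − (-1.337))/3 = (-3.243)/3 = -1.0810.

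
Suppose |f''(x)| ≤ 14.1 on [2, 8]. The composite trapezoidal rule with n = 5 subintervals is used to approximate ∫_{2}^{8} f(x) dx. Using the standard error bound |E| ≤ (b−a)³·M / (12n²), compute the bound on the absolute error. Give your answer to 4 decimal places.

|E| ≤ (6)³·14.1 / (12·5²) = 3045.6/300 = 10.1520.

10.1520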